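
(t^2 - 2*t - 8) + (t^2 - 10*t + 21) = 2*t^2 - 12*t + 13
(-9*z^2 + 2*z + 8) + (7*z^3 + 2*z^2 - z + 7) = 7*z^3 - 7*z^2 + z + 15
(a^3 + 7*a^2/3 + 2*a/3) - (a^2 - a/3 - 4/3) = a^3 + 4*a^2/3 + a + 4/3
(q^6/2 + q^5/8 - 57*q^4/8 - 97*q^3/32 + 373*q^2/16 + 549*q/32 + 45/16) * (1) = q^6/2 + q^5/8 - 57*q^4/8 - 97*q^3/32 + 373*q^2/16 + 549*q/32 + 45/16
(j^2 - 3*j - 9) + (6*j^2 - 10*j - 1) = 7*j^2 - 13*j - 10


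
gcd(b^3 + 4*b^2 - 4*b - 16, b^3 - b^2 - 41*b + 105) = 1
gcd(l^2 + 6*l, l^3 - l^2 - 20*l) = l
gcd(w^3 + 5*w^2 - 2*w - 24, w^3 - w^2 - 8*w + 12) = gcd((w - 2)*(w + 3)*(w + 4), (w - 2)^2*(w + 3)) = w^2 + w - 6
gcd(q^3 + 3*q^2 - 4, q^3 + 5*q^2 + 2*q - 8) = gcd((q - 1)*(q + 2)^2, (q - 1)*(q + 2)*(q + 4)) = q^2 + q - 2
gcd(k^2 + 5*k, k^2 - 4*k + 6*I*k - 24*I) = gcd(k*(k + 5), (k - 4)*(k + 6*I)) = 1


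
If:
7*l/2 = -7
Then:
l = -2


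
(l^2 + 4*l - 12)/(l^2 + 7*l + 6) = (l - 2)/(l + 1)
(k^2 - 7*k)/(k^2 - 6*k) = (k - 7)/(k - 6)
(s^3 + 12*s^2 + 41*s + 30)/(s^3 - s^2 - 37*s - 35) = (s + 6)/(s - 7)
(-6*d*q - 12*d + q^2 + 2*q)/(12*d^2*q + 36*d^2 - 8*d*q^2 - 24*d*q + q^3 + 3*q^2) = (q + 2)/(-2*d*q - 6*d + q^2 + 3*q)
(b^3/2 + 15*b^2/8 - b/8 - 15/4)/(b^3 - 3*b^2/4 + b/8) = (4*b^3 + 15*b^2 - b - 30)/(b*(8*b^2 - 6*b + 1))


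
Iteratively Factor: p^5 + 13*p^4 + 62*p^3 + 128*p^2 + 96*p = (p + 4)*(p^4 + 9*p^3 + 26*p^2 + 24*p) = (p + 2)*(p + 4)*(p^3 + 7*p^2 + 12*p) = (p + 2)*(p + 4)^2*(p^2 + 3*p) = p*(p + 2)*(p + 4)^2*(p + 3)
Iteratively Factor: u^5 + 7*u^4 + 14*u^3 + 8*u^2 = (u)*(u^4 + 7*u^3 + 14*u^2 + 8*u) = u*(u + 2)*(u^3 + 5*u^2 + 4*u) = u*(u + 1)*(u + 2)*(u^2 + 4*u) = u*(u + 1)*(u + 2)*(u + 4)*(u)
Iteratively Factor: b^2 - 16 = (b + 4)*(b - 4)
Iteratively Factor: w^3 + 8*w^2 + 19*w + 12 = (w + 3)*(w^2 + 5*w + 4) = (w + 3)*(w + 4)*(w + 1)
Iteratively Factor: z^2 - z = (z - 1)*(z)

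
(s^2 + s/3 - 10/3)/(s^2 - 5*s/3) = (s + 2)/s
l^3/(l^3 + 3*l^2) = l/(l + 3)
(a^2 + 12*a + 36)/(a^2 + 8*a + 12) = (a + 6)/(a + 2)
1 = 1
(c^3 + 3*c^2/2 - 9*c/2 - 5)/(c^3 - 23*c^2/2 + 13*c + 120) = (c^2 - c - 2)/(c^2 - 14*c + 48)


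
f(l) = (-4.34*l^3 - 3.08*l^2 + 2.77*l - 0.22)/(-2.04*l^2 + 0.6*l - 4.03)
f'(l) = (4.08*l - 0.6)*(-4.34*l^3 - 3.08*l^2 + 2.77*l - 0.22)/(-2.04*l^2 + 0.6*l - 4.03)^2 + (-13.02*l^2 - 6.16*l + 2.77)/(-2.04*l^2 + 0.6*l - 4.03) = (8.8536*l^4 - 5.208*l^3 + 56.2734*l^2 + 23.9272*l - 11.0311)/(4.1616*l^4 - 2.448*l^3 + 16.8024*l^2 - 4.836*l + 16.2409)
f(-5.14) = -8.09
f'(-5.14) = 2.21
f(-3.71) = -4.91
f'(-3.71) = 2.22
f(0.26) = -0.05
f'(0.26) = -0.07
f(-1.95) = -1.15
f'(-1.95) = 1.92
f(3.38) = 7.65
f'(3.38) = 2.60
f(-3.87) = -5.27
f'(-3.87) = 2.22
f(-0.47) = 0.37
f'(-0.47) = -0.39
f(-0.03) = 0.08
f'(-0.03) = -0.71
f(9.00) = 20.68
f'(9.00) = 2.20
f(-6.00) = -9.99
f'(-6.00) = 2.20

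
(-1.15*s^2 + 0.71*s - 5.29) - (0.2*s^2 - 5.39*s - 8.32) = -1.35*s^2 + 6.1*s + 3.03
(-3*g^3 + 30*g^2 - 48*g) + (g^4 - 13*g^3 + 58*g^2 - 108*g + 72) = g^4 - 16*g^3 + 88*g^2 - 156*g + 72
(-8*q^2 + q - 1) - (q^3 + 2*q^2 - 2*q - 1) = -q^3 - 10*q^2 + 3*q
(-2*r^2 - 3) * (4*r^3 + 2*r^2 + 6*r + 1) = -8*r^5 - 4*r^4 - 24*r^3 - 8*r^2 - 18*r - 3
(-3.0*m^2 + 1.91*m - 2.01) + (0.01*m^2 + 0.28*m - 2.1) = -2.99*m^2 + 2.19*m - 4.11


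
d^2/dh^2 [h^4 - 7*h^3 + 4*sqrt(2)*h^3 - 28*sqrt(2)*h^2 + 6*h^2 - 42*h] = 12*h^2 - 42*h + 24*sqrt(2)*h - 56*sqrt(2) + 12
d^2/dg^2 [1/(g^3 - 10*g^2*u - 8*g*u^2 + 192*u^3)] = 2*((-3*g + 10*u)*(g^3 - 10*g^2*u - 8*g*u^2 + 192*u^3) + (-3*g^2 + 20*g*u + 8*u^2)^2)/(g^3 - 10*g^2*u - 8*g*u^2 + 192*u^3)^3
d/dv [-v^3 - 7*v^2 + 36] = v*(-3*v - 14)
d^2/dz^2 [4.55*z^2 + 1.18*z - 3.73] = 9.10000000000000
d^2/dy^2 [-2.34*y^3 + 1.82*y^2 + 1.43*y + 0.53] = 3.64 - 14.04*y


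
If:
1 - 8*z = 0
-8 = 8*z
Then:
No Solution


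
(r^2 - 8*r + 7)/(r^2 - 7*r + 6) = (r - 7)/(r - 6)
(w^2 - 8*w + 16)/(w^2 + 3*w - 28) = (w - 4)/(w + 7)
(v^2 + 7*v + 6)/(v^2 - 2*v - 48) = (v + 1)/(v - 8)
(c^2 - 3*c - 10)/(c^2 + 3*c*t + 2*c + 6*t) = (c - 5)/(c + 3*t)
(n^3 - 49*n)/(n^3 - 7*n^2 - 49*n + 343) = n/(n - 7)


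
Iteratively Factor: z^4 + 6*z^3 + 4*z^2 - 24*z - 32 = (z + 2)*(z^3 + 4*z^2 - 4*z - 16) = (z + 2)^2*(z^2 + 2*z - 8) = (z - 2)*(z + 2)^2*(z + 4)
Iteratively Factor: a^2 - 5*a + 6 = (a - 2)*(a - 3)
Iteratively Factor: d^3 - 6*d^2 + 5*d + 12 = (d - 3)*(d^2 - 3*d - 4) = (d - 4)*(d - 3)*(d + 1)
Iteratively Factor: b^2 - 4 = (b + 2)*(b - 2)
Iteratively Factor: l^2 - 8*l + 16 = (l - 4)*(l - 4)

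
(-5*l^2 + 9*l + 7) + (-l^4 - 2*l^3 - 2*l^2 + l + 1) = -l^4 - 2*l^3 - 7*l^2 + 10*l + 8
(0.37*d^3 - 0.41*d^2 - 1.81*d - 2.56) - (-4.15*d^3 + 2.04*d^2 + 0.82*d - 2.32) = 4.52*d^3 - 2.45*d^2 - 2.63*d - 0.24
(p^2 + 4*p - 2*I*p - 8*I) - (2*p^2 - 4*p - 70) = -p^2 + 8*p - 2*I*p + 70 - 8*I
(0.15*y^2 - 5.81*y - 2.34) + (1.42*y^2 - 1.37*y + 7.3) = 1.57*y^2 - 7.18*y + 4.96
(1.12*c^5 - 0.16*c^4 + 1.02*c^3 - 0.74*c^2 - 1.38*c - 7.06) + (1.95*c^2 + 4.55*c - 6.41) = 1.12*c^5 - 0.16*c^4 + 1.02*c^3 + 1.21*c^2 + 3.17*c - 13.47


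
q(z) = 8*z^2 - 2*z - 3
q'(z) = 16*z - 2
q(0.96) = 2.45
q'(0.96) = 13.36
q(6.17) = 289.21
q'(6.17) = 96.72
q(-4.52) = 169.48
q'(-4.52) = -74.32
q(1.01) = 3.14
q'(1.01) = 14.16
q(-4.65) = 179.28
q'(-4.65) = -76.40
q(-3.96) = 130.37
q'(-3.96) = -65.36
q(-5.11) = 216.12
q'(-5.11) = -83.76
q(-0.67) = 1.93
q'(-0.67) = -12.72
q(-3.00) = 75.00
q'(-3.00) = -50.00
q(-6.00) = 297.00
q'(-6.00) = -98.00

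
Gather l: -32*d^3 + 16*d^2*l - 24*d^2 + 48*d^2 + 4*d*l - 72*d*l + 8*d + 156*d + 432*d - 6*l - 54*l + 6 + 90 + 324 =-32*d^3 + 24*d^2 + 596*d + l*(16*d^2 - 68*d - 60) + 420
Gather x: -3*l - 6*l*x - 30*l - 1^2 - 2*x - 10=-33*l + x*(-6*l - 2) - 11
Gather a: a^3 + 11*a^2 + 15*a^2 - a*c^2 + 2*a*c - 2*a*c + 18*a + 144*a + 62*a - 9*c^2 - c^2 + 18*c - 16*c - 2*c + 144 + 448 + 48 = a^3 + 26*a^2 + a*(224 - c^2) - 10*c^2 + 640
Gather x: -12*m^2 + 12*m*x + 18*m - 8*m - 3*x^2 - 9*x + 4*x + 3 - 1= -12*m^2 + 10*m - 3*x^2 + x*(12*m - 5) + 2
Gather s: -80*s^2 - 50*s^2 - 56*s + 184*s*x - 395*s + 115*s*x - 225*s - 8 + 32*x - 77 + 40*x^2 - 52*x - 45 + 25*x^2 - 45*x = -130*s^2 + s*(299*x - 676) + 65*x^2 - 65*x - 130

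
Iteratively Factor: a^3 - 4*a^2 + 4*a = (a)*(a^2 - 4*a + 4) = a*(a - 2)*(a - 2)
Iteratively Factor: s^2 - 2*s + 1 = (s - 1)*(s - 1)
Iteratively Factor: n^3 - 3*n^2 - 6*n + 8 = (n + 2)*(n^2 - 5*n + 4) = (n - 4)*(n + 2)*(n - 1)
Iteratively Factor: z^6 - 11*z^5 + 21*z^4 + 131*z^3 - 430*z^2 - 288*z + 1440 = (z - 5)*(z^5 - 6*z^4 - 9*z^3 + 86*z^2 - 288) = (z - 5)*(z + 2)*(z^4 - 8*z^3 + 7*z^2 + 72*z - 144) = (z - 5)*(z - 3)*(z + 2)*(z^3 - 5*z^2 - 8*z + 48) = (z - 5)*(z - 4)*(z - 3)*(z + 2)*(z^2 - z - 12) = (z - 5)*(z - 4)*(z - 3)*(z + 2)*(z + 3)*(z - 4)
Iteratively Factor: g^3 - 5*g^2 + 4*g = (g - 1)*(g^2 - 4*g) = g*(g - 1)*(g - 4)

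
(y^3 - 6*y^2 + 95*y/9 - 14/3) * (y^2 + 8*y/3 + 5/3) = y^5 - 10*y^4/3 - 34*y^3/9 + 364*y^2/27 + 139*y/27 - 70/9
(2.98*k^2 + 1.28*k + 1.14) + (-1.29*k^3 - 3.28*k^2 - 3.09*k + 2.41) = -1.29*k^3 - 0.3*k^2 - 1.81*k + 3.55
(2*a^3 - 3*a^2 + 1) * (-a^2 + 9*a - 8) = -2*a^5 + 21*a^4 - 43*a^3 + 23*a^2 + 9*a - 8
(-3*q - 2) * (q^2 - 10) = -3*q^3 - 2*q^2 + 30*q + 20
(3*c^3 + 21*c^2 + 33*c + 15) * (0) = 0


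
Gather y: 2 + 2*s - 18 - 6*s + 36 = 20 - 4*s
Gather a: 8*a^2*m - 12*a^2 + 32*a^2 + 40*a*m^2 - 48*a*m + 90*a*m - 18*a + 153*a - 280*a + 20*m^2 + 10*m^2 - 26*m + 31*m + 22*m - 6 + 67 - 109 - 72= a^2*(8*m + 20) + a*(40*m^2 + 42*m - 145) + 30*m^2 + 27*m - 120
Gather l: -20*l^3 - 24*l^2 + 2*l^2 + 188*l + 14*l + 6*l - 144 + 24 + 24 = -20*l^3 - 22*l^2 + 208*l - 96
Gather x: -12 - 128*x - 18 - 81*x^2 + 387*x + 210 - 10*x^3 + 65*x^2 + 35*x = -10*x^3 - 16*x^2 + 294*x + 180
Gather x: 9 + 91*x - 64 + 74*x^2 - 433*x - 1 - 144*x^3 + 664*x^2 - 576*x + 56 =-144*x^3 + 738*x^2 - 918*x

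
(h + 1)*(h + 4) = h^2 + 5*h + 4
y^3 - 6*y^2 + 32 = (y - 4)^2*(y + 2)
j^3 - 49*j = j*(j - 7)*(j + 7)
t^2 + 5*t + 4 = (t + 1)*(t + 4)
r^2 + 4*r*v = r*(r + 4*v)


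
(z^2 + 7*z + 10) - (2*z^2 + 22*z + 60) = -z^2 - 15*z - 50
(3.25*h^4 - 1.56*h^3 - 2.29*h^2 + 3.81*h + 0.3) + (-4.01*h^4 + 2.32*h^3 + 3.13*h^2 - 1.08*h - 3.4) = -0.76*h^4 + 0.76*h^3 + 0.84*h^2 + 2.73*h - 3.1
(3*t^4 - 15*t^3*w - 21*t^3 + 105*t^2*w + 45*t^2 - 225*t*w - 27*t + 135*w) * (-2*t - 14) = -6*t^5 + 30*t^4*w + 204*t^3 - 1020*t^2*w - 576*t^2 + 2880*t*w + 378*t - 1890*w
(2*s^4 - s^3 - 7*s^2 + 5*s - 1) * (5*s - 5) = 10*s^5 - 15*s^4 - 30*s^3 + 60*s^2 - 30*s + 5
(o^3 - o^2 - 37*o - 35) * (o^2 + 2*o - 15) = o^5 + o^4 - 54*o^3 - 94*o^2 + 485*o + 525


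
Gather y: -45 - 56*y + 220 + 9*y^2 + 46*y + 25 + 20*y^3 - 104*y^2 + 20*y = 20*y^3 - 95*y^2 + 10*y + 200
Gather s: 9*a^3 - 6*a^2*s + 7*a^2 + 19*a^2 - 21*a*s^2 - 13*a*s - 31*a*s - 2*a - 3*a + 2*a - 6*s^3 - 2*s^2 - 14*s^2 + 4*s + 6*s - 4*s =9*a^3 + 26*a^2 - 3*a - 6*s^3 + s^2*(-21*a - 16) + s*(-6*a^2 - 44*a + 6)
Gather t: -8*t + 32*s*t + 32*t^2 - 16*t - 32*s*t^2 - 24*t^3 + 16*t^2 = -24*t^3 + t^2*(48 - 32*s) + t*(32*s - 24)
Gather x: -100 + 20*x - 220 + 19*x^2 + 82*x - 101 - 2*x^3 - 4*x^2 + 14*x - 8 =-2*x^3 + 15*x^2 + 116*x - 429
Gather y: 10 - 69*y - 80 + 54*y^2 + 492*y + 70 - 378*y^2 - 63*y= -324*y^2 + 360*y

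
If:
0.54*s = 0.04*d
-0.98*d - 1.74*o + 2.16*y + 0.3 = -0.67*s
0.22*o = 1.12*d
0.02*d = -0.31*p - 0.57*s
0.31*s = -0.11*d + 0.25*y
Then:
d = 0.03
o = 0.18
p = -0.01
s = 0.00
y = 0.02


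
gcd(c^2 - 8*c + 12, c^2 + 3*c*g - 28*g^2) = 1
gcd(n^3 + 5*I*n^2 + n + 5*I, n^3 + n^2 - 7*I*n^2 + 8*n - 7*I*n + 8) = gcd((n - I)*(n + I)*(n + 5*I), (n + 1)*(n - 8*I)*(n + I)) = n + I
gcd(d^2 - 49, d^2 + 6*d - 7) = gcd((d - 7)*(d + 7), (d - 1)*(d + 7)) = d + 7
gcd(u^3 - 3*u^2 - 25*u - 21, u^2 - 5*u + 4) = 1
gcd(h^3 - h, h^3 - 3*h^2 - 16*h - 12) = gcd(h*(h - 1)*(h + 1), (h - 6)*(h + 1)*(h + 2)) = h + 1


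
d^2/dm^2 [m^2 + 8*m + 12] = 2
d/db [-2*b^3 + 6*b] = 6 - 6*b^2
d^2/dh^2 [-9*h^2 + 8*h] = -18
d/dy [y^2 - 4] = 2*y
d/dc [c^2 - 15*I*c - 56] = 2*c - 15*I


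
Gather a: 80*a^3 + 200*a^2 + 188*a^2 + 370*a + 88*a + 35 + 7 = 80*a^3 + 388*a^2 + 458*a + 42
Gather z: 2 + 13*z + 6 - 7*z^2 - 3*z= -7*z^2 + 10*z + 8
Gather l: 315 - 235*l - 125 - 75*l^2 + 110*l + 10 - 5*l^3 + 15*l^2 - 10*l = -5*l^3 - 60*l^2 - 135*l + 200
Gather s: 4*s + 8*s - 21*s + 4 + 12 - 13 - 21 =-9*s - 18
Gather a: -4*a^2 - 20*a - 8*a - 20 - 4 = -4*a^2 - 28*a - 24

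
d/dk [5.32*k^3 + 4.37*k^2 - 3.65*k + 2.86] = 15.96*k^2 + 8.74*k - 3.65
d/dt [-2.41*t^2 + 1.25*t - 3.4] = 1.25 - 4.82*t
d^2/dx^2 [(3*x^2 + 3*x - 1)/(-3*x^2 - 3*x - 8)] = 54*(9*x^2 + 9*x - 5)/(27*x^6 + 81*x^5 + 297*x^4 + 459*x^3 + 792*x^2 + 576*x + 512)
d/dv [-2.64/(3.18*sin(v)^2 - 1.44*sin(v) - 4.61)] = (16.7904*sin(v) - 3.8016)*cos(v)/(-3.18*sin(v)^2 + 1.44*sin(v) + 4.61)^2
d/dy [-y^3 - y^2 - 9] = y*(-3*y - 2)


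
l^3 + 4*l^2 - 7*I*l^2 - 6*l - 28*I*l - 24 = (l + 4)*(l - 6*I)*(l - I)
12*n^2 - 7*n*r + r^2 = (-4*n + r)*(-3*n + r)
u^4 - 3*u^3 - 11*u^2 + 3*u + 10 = (u - 5)*(u - 1)*(u + 1)*(u + 2)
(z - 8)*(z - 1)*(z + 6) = z^3 - 3*z^2 - 46*z + 48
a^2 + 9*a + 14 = (a + 2)*(a + 7)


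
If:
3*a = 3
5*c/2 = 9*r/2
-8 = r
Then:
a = 1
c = -72/5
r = -8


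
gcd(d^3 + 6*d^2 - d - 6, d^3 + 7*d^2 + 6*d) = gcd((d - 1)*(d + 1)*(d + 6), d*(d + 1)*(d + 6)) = d^2 + 7*d + 6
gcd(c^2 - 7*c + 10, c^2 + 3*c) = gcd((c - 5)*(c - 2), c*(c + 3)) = 1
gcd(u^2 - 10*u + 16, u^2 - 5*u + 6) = u - 2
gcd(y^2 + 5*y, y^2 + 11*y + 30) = y + 5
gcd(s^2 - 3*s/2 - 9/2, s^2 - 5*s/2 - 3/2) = s - 3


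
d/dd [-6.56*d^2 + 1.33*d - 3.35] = 1.33 - 13.12*d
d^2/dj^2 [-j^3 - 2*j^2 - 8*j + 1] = -6*j - 4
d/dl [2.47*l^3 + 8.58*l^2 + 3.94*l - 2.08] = 7.41*l^2 + 17.16*l + 3.94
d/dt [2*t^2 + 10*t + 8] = 4*t + 10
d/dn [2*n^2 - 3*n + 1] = 4*n - 3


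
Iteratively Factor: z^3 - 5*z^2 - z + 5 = (z - 5)*(z^2 - 1) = (z - 5)*(z - 1)*(z + 1)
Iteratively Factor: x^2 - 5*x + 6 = (x - 3)*(x - 2)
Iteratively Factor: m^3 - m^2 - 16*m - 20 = (m + 2)*(m^2 - 3*m - 10) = (m + 2)^2*(m - 5)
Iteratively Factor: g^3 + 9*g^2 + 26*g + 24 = (g + 2)*(g^2 + 7*g + 12) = (g + 2)*(g + 4)*(g + 3)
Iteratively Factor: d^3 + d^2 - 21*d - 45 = (d + 3)*(d^2 - 2*d - 15) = (d + 3)^2*(d - 5)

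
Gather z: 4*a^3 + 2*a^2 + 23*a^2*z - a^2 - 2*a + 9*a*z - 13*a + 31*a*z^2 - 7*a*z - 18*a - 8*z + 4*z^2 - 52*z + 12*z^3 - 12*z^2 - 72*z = 4*a^3 + a^2 - 33*a + 12*z^3 + z^2*(31*a - 8) + z*(23*a^2 + 2*a - 132)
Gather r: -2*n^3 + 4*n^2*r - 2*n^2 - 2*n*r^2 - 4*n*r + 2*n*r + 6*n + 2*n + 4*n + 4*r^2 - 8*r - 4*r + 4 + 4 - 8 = -2*n^3 - 2*n^2 + 12*n + r^2*(4 - 2*n) + r*(4*n^2 - 2*n - 12)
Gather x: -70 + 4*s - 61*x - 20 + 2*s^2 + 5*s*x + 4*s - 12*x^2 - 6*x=2*s^2 + 8*s - 12*x^2 + x*(5*s - 67) - 90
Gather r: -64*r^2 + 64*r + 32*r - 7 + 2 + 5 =-64*r^2 + 96*r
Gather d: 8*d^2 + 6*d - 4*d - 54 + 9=8*d^2 + 2*d - 45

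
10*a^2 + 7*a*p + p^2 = (2*a + p)*(5*a + p)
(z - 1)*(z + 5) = z^2 + 4*z - 5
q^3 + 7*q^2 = q^2*(q + 7)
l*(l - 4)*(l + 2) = l^3 - 2*l^2 - 8*l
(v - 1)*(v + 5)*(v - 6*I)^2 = v^4 + 4*v^3 - 12*I*v^3 - 41*v^2 - 48*I*v^2 - 144*v + 60*I*v + 180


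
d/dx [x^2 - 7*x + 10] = 2*x - 7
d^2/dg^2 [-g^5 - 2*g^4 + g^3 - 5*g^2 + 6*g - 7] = -20*g^3 - 24*g^2 + 6*g - 10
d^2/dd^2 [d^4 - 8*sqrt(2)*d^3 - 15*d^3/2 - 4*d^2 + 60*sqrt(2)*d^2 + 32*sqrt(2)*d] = 12*d^2 - 48*sqrt(2)*d - 45*d - 8 + 120*sqrt(2)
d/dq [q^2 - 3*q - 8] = 2*q - 3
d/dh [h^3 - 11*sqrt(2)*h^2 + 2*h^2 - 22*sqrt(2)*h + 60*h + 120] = 3*h^2 - 22*sqrt(2)*h + 4*h - 22*sqrt(2) + 60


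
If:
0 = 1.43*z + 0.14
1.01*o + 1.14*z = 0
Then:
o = 0.11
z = -0.10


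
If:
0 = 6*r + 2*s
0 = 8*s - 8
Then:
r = -1/3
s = 1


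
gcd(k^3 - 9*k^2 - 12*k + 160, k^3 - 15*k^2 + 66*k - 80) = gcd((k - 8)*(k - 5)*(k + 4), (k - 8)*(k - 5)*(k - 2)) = k^2 - 13*k + 40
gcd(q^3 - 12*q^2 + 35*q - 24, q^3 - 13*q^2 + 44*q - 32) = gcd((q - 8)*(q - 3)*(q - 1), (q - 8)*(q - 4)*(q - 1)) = q^2 - 9*q + 8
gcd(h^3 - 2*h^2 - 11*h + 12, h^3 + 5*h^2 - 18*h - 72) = h^2 - h - 12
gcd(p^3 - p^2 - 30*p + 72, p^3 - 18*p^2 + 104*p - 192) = p - 4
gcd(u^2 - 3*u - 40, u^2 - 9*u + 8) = u - 8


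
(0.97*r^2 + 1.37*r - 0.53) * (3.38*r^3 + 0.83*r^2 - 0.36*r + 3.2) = 3.2786*r^5 + 5.4357*r^4 - 1.0035*r^3 + 2.1709*r^2 + 4.5748*r - 1.696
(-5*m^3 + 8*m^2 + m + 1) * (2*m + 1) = -10*m^4 + 11*m^3 + 10*m^2 + 3*m + 1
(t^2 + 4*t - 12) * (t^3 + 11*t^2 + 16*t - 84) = t^5 + 15*t^4 + 48*t^3 - 152*t^2 - 528*t + 1008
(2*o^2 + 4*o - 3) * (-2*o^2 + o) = -4*o^4 - 6*o^3 + 10*o^2 - 3*o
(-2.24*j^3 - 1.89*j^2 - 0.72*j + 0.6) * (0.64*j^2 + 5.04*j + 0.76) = -1.4336*j^5 - 12.4992*j^4 - 11.6888*j^3 - 4.6812*j^2 + 2.4768*j + 0.456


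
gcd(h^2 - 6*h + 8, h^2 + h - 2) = 1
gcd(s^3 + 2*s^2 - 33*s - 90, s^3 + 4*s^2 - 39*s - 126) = s^2 - 3*s - 18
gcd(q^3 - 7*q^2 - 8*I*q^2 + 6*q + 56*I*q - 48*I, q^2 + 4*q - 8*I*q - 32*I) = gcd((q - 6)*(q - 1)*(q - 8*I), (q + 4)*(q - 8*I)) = q - 8*I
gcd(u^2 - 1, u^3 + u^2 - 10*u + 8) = u - 1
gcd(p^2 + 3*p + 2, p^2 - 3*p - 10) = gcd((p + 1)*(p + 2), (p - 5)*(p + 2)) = p + 2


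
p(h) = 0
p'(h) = 0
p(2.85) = 0.00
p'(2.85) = 0.00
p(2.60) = 0.00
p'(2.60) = 0.00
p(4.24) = 0.00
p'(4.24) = 0.00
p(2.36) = 0.00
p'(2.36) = 0.00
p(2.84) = 0.00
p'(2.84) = 0.00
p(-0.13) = 0.00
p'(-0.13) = 0.00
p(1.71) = 0.00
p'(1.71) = 0.00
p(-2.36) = 0.00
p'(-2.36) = 0.00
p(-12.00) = 0.00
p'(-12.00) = 0.00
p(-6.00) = 0.00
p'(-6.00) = 0.00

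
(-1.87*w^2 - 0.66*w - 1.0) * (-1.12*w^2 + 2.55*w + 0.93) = 2.0944*w^4 - 4.0293*w^3 - 2.3021*w^2 - 3.1638*w - 0.93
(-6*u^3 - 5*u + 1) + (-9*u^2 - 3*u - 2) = -6*u^3 - 9*u^2 - 8*u - 1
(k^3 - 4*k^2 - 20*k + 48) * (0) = 0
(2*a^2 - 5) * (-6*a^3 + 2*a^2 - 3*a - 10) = -12*a^5 + 4*a^4 + 24*a^3 - 30*a^2 + 15*a + 50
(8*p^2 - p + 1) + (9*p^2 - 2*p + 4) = 17*p^2 - 3*p + 5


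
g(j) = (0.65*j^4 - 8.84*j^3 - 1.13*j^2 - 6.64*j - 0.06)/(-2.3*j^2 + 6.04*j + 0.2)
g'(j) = (4.6*j - 6.04)*(0.65*j^4 - 8.84*j^3 - 1.13*j^2 - 6.64*j - 0.06)/(-2.3*j^2 + 6.04*j + 0.2)^2 + (2.6*j^3 - 26.52*j^2 - 2.26*j - 6.64)/(-2.3*j^2 + 6.04*j + 0.2)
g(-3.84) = -11.43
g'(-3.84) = 4.66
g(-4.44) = -14.36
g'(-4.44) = 5.10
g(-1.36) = -2.55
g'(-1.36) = 2.26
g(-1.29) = -2.40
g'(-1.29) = 2.16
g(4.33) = 32.15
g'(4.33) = -8.57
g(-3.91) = -11.76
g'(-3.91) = 4.71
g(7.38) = 21.56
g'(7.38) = -2.23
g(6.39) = 23.79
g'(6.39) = -2.36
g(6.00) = 24.75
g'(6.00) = -2.60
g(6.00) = 24.75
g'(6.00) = -2.60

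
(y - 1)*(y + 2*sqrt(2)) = y^2 - y + 2*sqrt(2)*y - 2*sqrt(2)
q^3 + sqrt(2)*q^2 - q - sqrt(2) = (q - 1)*(q + 1)*(q + sqrt(2))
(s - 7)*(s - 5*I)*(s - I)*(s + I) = s^4 - 7*s^3 - 5*I*s^3 + s^2 + 35*I*s^2 - 7*s - 5*I*s + 35*I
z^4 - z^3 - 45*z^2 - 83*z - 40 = (z - 8)*(z + 1)^2*(z + 5)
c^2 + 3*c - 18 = (c - 3)*(c + 6)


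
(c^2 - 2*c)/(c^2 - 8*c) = (c - 2)/(c - 8)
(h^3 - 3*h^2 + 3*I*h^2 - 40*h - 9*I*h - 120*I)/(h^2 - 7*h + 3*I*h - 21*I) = (h^2 - 3*h - 40)/(h - 7)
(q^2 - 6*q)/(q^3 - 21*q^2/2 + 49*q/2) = 2*(q - 6)/(2*q^2 - 21*q + 49)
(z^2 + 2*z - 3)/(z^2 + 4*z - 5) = (z + 3)/(z + 5)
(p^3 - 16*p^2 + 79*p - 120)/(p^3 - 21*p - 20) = (p^2 - 11*p + 24)/(p^2 + 5*p + 4)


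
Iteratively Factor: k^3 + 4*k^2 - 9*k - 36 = (k + 4)*(k^2 - 9) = (k - 3)*(k + 4)*(k + 3)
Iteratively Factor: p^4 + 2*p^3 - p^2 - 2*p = (p - 1)*(p^3 + 3*p^2 + 2*p) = p*(p - 1)*(p^2 + 3*p + 2) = p*(p - 1)*(p + 1)*(p + 2)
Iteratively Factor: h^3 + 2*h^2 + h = (h + 1)*(h^2 + h) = (h + 1)^2*(h)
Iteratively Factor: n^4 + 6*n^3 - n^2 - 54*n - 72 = (n + 2)*(n^3 + 4*n^2 - 9*n - 36) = (n + 2)*(n + 4)*(n^2 - 9) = (n - 3)*(n + 2)*(n + 4)*(n + 3)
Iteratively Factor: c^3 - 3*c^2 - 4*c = (c - 4)*(c^2 + c) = (c - 4)*(c + 1)*(c)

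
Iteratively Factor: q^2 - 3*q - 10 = (q + 2)*(q - 5)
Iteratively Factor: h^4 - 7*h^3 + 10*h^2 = (h)*(h^3 - 7*h^2 + 10*h) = h^2*(h^2 - 7*h + 10) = h^2*(h - 5)*(h - 2)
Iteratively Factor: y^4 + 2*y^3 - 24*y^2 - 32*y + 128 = (y - 2)*(y^3 + 4*y^2 - 16*y - 64) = (y - 2)*(y + 4)*(y^2 - 16) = (y - 2)*(y + 4)^2*(y - 4)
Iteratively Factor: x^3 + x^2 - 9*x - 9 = (x + 3)*(x^2 - 2*x - 3) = (x + 1)*(x + 3)*(x - 3)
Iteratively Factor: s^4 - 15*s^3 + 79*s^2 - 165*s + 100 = (s - 5)*(s^3 - 10*s^2 + 29*s - 20) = (s - 5)*(s - 4)*(s^2 - 6*s + 5) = (s - 5)*(s - 4)*(s - 1)*(s - 5)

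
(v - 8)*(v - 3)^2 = v^3 - 14*v^2 + 57*v - 72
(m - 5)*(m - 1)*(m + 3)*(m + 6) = m^4 + 3*m^3 - 31*m^2 - 63*m + 90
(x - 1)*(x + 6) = x^2 + 5*x - 6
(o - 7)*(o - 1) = o^2 - 8*o + 7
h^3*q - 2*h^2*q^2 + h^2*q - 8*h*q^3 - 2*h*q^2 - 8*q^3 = (h - 4*q)*(h + 2*q)*(h*q + q)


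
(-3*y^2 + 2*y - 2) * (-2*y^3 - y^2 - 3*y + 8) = 6*y^5 - y^4 + 11*y^3 - 28*y^2 + 22*y - 16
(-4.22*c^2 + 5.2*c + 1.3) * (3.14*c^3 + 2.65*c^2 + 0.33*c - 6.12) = -13.2508*c^5 + 5.145*c^4 + 16.4694*c^3 + 30.9874*c^2 - 31.395*c - 7.956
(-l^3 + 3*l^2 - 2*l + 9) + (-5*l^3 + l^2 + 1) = -6*l^3 + 4*l^2 - 2*l + 10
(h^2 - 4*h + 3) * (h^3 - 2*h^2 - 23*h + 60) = h^5 - 6*h^4 - 12*h^3 + 146*h^2 - 309*h + 180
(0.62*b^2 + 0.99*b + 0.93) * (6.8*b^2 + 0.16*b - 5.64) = 4.216*b^4 + 6.8312*b^3 + 2.9856*b^2 - 5.4348*b - 5.2452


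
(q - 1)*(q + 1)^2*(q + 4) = q^4 + 5*q^3 + 3*q^2 - 5*q - 4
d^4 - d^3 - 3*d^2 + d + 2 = (d - 2)*(d - 1)*(d + 1)^2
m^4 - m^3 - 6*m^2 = m^2*(m - 3)*(m + 2)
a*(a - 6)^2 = a^3 - 12*a^2 + 36*a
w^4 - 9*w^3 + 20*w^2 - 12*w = w*(w - 6)*(w - 2)*(w - 1)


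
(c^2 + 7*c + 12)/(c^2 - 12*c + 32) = (c^2 + 7*c + 12)/(c^2 - 12*c + 32)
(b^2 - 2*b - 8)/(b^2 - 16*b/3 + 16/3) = 3*(b + 2)/(3*b - 4)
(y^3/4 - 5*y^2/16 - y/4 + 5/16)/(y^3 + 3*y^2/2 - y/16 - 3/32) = 2*(4*y^3 - 5*y^2 - 4*y + 5)/(32*y^3 + 48*y^2 - 2*y - 3)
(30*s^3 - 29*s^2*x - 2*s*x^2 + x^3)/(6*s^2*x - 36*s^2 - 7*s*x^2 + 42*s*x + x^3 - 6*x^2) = (5*s + x)/(x - 6)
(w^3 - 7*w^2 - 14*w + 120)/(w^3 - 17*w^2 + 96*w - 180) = (w + 4)/(w - 6)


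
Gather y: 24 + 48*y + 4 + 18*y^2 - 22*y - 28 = 18*y^2 + 26*y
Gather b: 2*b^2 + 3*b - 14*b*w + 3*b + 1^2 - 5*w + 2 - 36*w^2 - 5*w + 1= 2*b^2 + b*(6 - 14*w) - 36*w^2 - 10*w + 4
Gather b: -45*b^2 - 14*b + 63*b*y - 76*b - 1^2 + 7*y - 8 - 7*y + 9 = -45*b^2 + b*(63*y - 90)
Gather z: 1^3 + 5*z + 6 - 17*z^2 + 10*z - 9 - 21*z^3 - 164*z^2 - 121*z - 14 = -21*z^3 - 181*z^2 - 106*z - 16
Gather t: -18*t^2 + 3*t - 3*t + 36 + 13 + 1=50 - 18*t^2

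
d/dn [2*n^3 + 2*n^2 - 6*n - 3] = 6*n^2 + 4*n - 6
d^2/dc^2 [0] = 0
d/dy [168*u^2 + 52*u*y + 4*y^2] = 52*u + 8*y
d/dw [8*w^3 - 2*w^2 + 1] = 4*w*(6*w - 1)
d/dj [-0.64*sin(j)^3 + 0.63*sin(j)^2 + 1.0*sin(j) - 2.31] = (-1.92*sin(j)^2 + 1.26*sin(j) + 1.0)*cos(j)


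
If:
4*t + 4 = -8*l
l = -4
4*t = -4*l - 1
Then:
No Solution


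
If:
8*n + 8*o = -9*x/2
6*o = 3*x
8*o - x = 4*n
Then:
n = 0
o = 0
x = 0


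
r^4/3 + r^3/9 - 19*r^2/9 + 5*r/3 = r*(r/3 + 1)*(r - 5/3)*(r - 1)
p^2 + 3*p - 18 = (p - 3)*(p + 6)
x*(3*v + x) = 3*v*x + x^2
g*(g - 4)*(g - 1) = g^3 - 5*g^2 + 4*g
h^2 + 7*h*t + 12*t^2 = (h + 3*t)*(h + 4*t)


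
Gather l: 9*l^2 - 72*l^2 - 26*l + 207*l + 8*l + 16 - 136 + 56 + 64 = -63*l^2 + 189*l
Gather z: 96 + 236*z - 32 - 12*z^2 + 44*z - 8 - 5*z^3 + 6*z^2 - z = -5*z^3 - 6*z^2 + 279*z + 56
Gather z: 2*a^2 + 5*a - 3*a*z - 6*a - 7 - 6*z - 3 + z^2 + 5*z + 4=2*a^2 - a + z^2 + z*(-3*a - 1) - 6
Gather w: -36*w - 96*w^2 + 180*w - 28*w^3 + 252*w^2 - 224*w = -28*w^3 + 156*w^2 - 80*w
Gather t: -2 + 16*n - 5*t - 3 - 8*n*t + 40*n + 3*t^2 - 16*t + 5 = 56*n + 3*t^2 + t*(-8*n - 21)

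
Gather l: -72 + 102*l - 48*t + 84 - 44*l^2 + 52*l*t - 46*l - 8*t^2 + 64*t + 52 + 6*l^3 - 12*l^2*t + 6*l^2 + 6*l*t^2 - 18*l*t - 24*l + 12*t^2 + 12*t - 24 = 6*l^3 + l^2*(-12*t - 38) + l*(6*t^2 + 34*t + 32) + 4*t^2 + 28*t + 40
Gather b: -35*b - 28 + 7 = -35*b - 21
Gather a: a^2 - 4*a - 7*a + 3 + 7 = a^2 - 11*a + 10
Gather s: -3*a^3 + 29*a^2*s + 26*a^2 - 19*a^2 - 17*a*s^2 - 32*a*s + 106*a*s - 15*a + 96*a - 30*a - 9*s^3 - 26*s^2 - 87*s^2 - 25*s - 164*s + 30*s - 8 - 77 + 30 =-3*a^3 + 7*a^2 + 51*a - 9*s^3 + s^2*(-17*a - 113) + s*(29*a^2 + 74*a - 159) - 55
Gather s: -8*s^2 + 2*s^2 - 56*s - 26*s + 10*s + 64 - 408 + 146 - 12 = -6*s^2 - 72*s - 210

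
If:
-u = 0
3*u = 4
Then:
No Solution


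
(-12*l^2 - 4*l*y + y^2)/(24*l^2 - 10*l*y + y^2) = (2*l + y)/(-4*l + y)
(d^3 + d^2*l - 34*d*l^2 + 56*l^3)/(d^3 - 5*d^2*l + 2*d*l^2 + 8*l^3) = (d + 7*l)/(d + l)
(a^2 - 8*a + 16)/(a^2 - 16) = (a - 4)/(a + 4)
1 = 1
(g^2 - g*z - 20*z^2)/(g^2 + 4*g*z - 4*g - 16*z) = (g - 5*z)/(g - 4)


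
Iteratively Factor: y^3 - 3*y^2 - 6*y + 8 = (y - 1)*(y^2 - 2*y - 8) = (y - 4)*(y - 1)*(y + 2)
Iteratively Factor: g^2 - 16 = (g + 4)*(g - 4)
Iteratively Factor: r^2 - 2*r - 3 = (r - 3)*(r + 1)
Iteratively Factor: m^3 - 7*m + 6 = (m - 1)*(m^2 + m - 6) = (m - 1)*(m + 3)*(m - 2)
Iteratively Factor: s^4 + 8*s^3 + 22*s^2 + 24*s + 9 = (s + 1)*(s^3 + 7*s^2 + 15*s + 9) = (s + 1)*(s + 3)*(s^2 + 4*s + 3) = (s + 1)^2*(s + 3)*(s + 3)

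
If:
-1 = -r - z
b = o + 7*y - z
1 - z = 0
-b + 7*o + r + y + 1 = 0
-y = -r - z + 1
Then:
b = -4/3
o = -1/3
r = 0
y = 0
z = 1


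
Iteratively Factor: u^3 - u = (u + 1)*(u^2 - u) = u*(u + 1)*(u - 1)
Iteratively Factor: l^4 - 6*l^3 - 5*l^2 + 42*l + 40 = (l - 5)*(l^3 - l^2 - 10*l - 8) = (l - 5)*(l + 1)*(l^2 - 2*l - 8) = (l - 5)*(l + 1)*(l + 2)*(l - 4)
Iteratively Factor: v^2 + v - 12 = (v - 3)*(v + 4)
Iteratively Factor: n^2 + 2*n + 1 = (n + 1)*(n + 1)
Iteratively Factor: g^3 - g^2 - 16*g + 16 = (g + 4)*(g^2 - 5*g + 4) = (g - 4)*(g + 4)*(g - 1)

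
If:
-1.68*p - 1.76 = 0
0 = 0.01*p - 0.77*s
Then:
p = -1.05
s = -0.01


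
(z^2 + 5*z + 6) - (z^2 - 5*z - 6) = 10*z + 12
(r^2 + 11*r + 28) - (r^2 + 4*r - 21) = 7*r + 49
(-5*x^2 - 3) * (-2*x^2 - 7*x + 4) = 10*x^4 + 35*x^3 - 14*x^2 + 21*x - 12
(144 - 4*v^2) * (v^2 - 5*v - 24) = -4*v^4 + 20*v^3 + 240*v^2 - 720*v - 3456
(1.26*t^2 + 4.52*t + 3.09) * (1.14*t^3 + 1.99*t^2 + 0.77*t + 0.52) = 1.4364*t^5 + 7.6602*t^4 + 13.4876*t^3 + 10.2847*t^2 + 4.7297*t + 1.6068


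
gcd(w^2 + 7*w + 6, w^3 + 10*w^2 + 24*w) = w + 6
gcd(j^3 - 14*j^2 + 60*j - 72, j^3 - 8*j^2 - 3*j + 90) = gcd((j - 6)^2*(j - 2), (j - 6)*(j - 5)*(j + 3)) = j - 6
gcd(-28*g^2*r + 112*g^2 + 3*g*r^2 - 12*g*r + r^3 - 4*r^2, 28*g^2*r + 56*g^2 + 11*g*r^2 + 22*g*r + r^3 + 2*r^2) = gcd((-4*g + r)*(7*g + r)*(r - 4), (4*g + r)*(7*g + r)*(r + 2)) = 7*g + r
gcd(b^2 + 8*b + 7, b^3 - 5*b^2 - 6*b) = b + 1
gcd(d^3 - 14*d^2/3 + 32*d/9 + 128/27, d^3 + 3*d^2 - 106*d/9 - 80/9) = d^2 - 2*d - 16/9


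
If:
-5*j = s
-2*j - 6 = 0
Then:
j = -3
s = 15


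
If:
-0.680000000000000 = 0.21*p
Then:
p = -3.24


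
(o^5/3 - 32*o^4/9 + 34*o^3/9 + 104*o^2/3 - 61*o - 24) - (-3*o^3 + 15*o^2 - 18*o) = o^5/3 - 32*o^4/9 + 61*o^3/9 + 59*o^2/3 - 43*o - 24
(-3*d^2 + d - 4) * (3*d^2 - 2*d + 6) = -9*d^4 + 9*d^3 - 32*d^2 + 14*d - 24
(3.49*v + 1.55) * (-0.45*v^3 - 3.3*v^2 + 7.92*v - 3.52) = -1.5705*v^4 - 12.2145*v^3 + 22.5258*v^2 - 0.00880000000000081*v - 5.456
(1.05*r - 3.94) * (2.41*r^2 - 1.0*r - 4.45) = 2.5305*r^3 - 10.5454*r^2 - 0.7325*r + 17.533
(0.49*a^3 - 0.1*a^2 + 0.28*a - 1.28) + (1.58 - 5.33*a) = 0.49*a^3 - 0.1*a^2 - 5.05*a + 0.3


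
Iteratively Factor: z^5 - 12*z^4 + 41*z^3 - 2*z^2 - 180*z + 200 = (z - 2)*(z^4 - 10*z^3 + 21*z^2 + 40*z - 100) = (z - 2)*(z + 2)*(z^3 - 12*z^2 + 45*z - 50) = (z - 2)^2*(z + 2)*(z^2 - 10*z + 25) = (z - 5)*(z - 2)^2*(z + 2)*(z - 5)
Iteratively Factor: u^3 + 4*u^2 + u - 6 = (u + 2)*(u^2 + 2*u - 3) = (u - 1)*(u + 2)*(u + 3)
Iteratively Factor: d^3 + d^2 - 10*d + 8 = (d - 1)*(d^2 + 2*d - 8) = (d - 1)*(d + 4)*(d - 2)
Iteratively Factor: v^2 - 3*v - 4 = (v - 4)*(v + 1)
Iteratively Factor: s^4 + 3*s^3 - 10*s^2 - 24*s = (s)*(s^3 + 3*s^2 - 10*s - 24) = s*(s + 2)*(s^2 + s - 12) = s*(s - 3)*(s + 2)*(s + 4)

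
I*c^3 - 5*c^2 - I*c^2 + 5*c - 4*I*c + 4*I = (c + I)*(c + 4*I)*(I*c - I)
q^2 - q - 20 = (q - 5)*(q + 4)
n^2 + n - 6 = (n - 2)*(n + 3)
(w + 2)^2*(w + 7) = w^3 + 11*w^2 + 32*w + 28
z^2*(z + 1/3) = z^3 + z^2/3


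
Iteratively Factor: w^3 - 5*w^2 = (w)*(w^2 - 5*w) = w^2*(w - 5)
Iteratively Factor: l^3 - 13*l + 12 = (l + 4)*(l^2 - 4*l + 3) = (l - 1)*(l + 4)*(l - 3)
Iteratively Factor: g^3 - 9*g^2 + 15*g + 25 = (g - 5)*(g^2 - 4*g - 5) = (g - 5)*(g + 1)*(g - 5)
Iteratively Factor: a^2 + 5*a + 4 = (a + 1)*(a + 4)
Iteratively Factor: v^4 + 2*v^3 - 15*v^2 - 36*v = (v)*(v^3 + 2*v^2 - 15*v - 36) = v*(v + 3)*(v^2 - v - 12) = v*(v + 3)^2*(v - 4)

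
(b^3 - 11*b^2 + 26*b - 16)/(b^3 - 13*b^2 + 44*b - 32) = (b - 2)/(b - 4)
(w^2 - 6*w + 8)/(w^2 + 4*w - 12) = (w - 4)/(w + 6)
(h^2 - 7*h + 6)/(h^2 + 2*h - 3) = (h - 6)/(h + 3)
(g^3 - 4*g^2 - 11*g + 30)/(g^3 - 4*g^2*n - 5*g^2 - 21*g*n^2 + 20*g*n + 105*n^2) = (g^2 + g - 6)/(g^2 - 4*g*n - 21*n^2)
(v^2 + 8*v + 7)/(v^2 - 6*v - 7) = (v + 7)/(v - 7)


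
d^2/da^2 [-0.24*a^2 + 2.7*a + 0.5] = -0.480000000000000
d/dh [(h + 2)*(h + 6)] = 2*h + 8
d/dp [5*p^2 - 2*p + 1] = 10*p - 2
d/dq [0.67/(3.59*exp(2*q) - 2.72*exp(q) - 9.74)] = (1.8224 - 4.8106*exp(q))*exp(q)/(-3.59*exp(2*q) + 2.72*exp(q) + 9.74)^2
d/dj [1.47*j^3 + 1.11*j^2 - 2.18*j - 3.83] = 4.41*j^2 + 2.22*j - 2.18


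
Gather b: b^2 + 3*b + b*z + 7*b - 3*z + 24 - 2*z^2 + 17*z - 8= b^2 + b*(z + 10) - 2*z^2 + 14*z + 16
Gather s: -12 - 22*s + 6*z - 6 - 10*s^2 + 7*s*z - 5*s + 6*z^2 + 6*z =-10*s^2 + s*(7*z - 27) + 6*z^2 + 12*z - 18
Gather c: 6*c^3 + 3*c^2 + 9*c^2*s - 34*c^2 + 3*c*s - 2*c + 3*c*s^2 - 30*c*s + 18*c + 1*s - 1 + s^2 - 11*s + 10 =6*c^3 + c^2*(9*s - 31) + c*(3*s^2 - 27*s + 16) + s^2 - 10*s + 9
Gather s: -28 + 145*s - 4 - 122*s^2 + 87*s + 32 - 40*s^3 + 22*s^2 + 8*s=-40*s^3 - 100*s^2 + 240*s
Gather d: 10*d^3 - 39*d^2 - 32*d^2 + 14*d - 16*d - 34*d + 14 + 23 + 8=10*d^3 - 71*d^2 - 36*d + 45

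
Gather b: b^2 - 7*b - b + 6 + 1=b^2 - 8*b + 7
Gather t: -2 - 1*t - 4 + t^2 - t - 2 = t^2 - 2*t - 8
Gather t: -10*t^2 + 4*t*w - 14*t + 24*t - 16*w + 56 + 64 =-10*t^2 + t*(4*w + 10) - 16*w + 120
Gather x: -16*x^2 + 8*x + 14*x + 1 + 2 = -16*x^2 + 22*x + 3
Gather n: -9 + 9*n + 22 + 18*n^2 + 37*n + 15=18*n^2 + 46*n + 28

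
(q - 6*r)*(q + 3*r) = q^2 - 3*q*r - 18*r^2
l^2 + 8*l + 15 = (l + 3)*(l + 5)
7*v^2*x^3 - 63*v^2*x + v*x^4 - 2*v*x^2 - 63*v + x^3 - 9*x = (7*v + x)*(x - 3)*(x + 3)*(v*x + 1)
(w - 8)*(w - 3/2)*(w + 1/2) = w^3 - 9*w^2 + 29*w/4 + 6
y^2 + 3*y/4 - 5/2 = (y - 5/4)*(y + 2)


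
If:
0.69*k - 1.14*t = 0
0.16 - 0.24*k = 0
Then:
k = 0.67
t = 0.40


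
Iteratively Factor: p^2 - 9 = (p - 3)*(p + 3)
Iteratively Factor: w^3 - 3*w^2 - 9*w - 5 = (w - 5)*(w^2 + 2*w + 1) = (w - 5)*(w + 1)*(w + 1)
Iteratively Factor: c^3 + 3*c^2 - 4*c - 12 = (c + 3)*(c^2 - 4) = (c + 2)*(c + 3)*(c - 2)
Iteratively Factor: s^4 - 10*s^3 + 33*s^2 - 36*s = (s - 3)*(s^3 - 7*s^2 + 12*s) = (s - 4)*(s - 3)*(s^2 - 3*s) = (s - 4)*(s - 3)^2*(s)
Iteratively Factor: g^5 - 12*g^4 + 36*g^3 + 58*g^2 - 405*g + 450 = (g - 5)*(g^4 - 7*g^3 + g^2 + 63*g - 90) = (g - 5)*(g + 3)*(g^3 - 10*g^2 + 31*g - 30) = (g - 5)*(g - 3)*(g + 3)*(g^2 - 7*g + 10) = (g - 5)*(g - 3)*(g - 2)*(g + 3)*(g - 5)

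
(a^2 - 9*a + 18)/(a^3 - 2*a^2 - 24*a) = (a - 3)/(a*(a + 4))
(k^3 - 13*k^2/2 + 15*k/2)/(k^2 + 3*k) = (2*k^2 - 13*k + 15)/(2*(k + 3))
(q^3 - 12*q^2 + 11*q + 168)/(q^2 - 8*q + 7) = (q^2 - 5*q - 24)/(q - 1)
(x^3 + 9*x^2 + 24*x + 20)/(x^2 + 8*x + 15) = (x^2 + 4*x + 4)/(x + 3)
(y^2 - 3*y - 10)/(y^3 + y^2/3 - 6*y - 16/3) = 3*(y - 5)/(3*y^2 - 5*y - 8)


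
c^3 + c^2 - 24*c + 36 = (c - 3)*(c - 2)*(c + 6)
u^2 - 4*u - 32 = (u - 8)*(u + 4)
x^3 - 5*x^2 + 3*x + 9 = (x - 3)^2*(x + 1)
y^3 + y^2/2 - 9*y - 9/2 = (y - 3)*(y + 1/2)*(y + 3)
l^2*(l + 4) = l^3 + 4*l^2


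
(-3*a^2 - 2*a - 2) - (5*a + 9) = -3*a^2 - 7*a - 11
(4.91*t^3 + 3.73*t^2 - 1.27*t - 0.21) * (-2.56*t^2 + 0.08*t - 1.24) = -12.5696*t^5 - 9.156*t^4 - 2.5388*t^3 - 4.1892*t^2 + 1.558*t + 0.2604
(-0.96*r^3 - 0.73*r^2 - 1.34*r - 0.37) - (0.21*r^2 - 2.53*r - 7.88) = -0.96*r^3 - 0.94*r^2 + 1.19*r + 7.51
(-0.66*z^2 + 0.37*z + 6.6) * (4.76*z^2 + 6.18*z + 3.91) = -3.1416*z^4 - 2.3176*z^3 + 31.122*z^2 + 42.2347*z + 25.806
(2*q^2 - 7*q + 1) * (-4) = -8*q^2 + 28*q - 4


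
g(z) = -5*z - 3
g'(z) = -5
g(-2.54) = 9.70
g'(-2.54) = -5.00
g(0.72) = -6.60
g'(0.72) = -5.00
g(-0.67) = 0.35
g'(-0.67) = -5.00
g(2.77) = -16.85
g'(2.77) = -5.00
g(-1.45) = 4.25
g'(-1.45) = -5.00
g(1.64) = -11.20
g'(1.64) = -5.00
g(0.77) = -6.85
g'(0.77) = -5.00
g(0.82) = -7.10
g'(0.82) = -5.00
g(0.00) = -3.00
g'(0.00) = -5.00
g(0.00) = -3.00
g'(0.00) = -5.00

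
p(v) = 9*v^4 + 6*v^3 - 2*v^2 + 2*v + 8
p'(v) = 36*v^3 + 18*v^2 - 4*v + 2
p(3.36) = 1366.83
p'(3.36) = 1557.36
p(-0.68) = 5.75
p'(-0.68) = 1.72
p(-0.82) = 5.78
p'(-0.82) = -2.47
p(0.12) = 8.22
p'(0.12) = 1.84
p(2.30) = 326.88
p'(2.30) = 526.03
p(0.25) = 8.50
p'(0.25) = 2.69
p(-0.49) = 6.35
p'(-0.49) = 4.05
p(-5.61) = 7788.92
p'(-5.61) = -5765.17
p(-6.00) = 10292.00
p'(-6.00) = -7102.00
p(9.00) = 63287.00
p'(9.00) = 27668.00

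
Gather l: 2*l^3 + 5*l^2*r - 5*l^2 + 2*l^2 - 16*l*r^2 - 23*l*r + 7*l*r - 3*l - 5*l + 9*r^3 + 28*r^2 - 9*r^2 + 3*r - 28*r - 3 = 2*l^3 + l^2*(5*r - 3) + l*(-16*r^2 - 16*r - 8) + 9*r^3 + 19*r^2 - 25*r - 3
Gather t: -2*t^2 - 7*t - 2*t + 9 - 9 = -2*t^2 - 9*t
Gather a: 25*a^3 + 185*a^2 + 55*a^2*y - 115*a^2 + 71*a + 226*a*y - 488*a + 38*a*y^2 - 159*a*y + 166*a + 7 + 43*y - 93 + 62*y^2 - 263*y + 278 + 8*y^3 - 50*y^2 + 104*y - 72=25*a^3 + a^2*(55*y + 70) + a*(38*y^2 + 67*y - 251) + 8*y^3 + 12*y^2 - 116*y + 120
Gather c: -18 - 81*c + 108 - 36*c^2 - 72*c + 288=-36*c^2 - 153*c + 378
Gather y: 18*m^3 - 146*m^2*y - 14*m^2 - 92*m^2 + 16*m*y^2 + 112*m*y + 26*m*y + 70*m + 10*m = 18*m^3 - 106*m^2 + 16*m*y^2 + 80*m + y*(-146*m^2 + 138*m)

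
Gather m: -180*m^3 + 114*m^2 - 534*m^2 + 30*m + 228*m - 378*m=-180*m^3 - 420*m^2 - 120*m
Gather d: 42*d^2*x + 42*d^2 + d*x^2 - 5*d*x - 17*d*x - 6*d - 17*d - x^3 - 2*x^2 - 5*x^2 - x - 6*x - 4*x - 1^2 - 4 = d^2*(42*x + 42) + d*(x^2 - 22*x - 23) - x^3 - 7*x^2 - 11*x - 5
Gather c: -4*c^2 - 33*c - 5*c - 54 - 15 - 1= -4*c^2 - 38*c - 70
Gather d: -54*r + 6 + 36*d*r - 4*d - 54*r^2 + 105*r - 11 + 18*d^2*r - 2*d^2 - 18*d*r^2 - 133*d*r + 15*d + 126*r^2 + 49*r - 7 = d^2*(18*r - 2) + d*(-18*r^2 - 97*r + 11) + 72*r^2 + 100*r - 12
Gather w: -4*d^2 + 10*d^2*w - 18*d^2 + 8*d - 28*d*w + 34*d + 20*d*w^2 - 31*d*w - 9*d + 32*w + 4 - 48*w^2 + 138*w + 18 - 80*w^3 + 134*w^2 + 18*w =-22*d^2 + 33*d - 80*w^3 + w^2*(20*d + 86) + w*(10*d^2 - 59*d + 188) + 22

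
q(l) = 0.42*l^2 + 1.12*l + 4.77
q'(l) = 0.84*l + 1.12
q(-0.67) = 4.21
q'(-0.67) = 0.56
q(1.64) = 7.74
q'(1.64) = 2.50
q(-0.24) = 4.53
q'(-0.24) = 0.92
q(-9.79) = 34.06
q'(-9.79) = -7.10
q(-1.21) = 4.03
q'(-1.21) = 0.10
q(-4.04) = 7.10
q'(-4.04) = -2.27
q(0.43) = 5.33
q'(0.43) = 1.48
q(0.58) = 5.56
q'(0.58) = 1.61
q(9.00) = 48.87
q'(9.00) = 8.68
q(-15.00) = 82.47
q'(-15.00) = -11.48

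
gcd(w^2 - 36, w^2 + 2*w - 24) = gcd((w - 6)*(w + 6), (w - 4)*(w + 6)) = w + 6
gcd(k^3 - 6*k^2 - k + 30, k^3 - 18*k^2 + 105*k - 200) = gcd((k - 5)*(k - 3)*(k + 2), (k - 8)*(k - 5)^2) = k - 5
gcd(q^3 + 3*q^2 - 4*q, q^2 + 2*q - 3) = q - 1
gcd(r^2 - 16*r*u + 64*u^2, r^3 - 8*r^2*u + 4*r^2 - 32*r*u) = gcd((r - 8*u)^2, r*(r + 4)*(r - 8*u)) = r - 8*u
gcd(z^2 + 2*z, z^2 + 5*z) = z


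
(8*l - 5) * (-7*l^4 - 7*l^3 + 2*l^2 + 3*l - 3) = -56*l^5 - 21*l^4 + 51*l^3 + 14*l^2 - 39*l + 15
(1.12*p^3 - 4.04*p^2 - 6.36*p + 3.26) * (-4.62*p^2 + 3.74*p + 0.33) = -5.1744*p^5 + 22.8536*p^4 + 14.6432*p^3 - 40.1808*p^2 + 10.0936*p + 1.0758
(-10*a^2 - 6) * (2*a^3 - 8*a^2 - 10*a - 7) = -20*a^5 + 80*a^4 + 88*a^3 + 118*a^2 + 60*a + 42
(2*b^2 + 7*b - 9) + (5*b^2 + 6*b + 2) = 7*b^2 + 13*b - 7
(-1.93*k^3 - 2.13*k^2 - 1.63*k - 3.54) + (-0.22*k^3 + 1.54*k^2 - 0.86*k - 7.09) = -2.15*k^3 - 0.59*k^2 - 2.49*k - 10.63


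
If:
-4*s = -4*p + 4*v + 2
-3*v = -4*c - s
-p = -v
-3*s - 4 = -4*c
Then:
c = 5/8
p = 2/3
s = -1/2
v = 2/3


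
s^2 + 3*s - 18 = (s - 3)*(s + 6)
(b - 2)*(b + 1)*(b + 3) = b^3 + 2*b^2 - 5*b - 6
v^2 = v^2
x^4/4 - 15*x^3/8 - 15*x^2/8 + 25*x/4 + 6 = (x/4 + 1/4)*(x - 8)*(x - 2)*(x + 3/2)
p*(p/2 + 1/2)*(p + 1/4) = p^3/2 + 5*p^2/8 + p/8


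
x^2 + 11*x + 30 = (x + 5)*(x + 6)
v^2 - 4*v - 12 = (v - 6)*(v + 2)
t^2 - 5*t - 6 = (t - 6)*(t + 1)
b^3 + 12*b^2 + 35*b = b*(b + 5)*(b + 7)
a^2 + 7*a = a*(a + 7)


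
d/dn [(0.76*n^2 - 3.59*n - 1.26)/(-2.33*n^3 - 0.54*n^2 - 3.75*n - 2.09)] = (1.7708*n^4 - 16.7294*n^3 - 13.596*n^2 - 4.5376*n + 2.7781)/(5.4289*n^6 + 2.5164*n^5 + 17.7666*n^4 + 13.7894*n^3 + 16.3197*n^2 + 15.675*n + 4.3681)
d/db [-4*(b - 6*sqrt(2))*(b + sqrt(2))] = -8*b + 20*sqrt(2)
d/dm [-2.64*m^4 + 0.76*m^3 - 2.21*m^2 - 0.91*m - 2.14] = -10.56*m^3 + 2.28*m^2 - 4.42*m - 0.91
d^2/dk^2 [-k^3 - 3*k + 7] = -6*k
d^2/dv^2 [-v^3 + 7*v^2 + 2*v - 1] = 14 - 6*v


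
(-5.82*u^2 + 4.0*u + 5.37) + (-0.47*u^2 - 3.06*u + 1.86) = -6.29*u^2 + 0.94*u + 7.23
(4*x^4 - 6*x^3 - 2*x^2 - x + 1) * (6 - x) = -4*x^5 + 30*x^4 - 34*x^3 - 11*x^2 - 7*x + 6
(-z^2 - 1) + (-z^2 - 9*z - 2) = -2*z^2 - 9*z - 3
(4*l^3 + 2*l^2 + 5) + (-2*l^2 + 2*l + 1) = 4*l^3 + 2*l + 6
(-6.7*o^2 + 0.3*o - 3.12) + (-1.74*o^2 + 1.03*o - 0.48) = -8.44*o^2 + 1.33*o - 3.6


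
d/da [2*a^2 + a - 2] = 4*a + 1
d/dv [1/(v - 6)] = -1/(v - 6)^2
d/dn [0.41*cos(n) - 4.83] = -0.41*sin(n)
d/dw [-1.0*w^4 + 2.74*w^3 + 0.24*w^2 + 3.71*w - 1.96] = -4.0*w^3 + 8.22*w^2 + 0.48*w + 3.71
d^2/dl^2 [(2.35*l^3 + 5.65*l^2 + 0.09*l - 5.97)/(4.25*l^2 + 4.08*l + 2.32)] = (5.6843418860808e-14*l^5 - 160.79467*l^3 - 847.78779*l^2 - 550.55136*l - 21.912304)/(76.765625*l^6 + 221.085*l^5 + 337.9566*l^4 + 309.290112*l^3 + 184.484544*l^2 + 65.880576*l + 12.487168)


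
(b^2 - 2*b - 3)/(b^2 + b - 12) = (b + 1)/(b + 4)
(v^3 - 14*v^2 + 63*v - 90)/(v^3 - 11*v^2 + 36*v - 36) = (v - 5)/(v - 2)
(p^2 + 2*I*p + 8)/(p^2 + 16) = (p - 2*I)/(p - 4*I)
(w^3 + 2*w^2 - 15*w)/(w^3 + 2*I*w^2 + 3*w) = (w^2 + 2*w - 15)/(w^2 + 2*I*w + 3)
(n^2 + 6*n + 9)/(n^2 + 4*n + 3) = (n + 3)/(n + 1)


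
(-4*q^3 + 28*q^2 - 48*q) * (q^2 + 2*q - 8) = -4*q^5 + 20*q^4 + 40*q^3 - 320*q^2 + 384*q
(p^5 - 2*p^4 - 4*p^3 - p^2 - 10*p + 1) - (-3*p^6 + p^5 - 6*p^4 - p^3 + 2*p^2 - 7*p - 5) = 3*p^6 + 4*p^4 - 3*p^3 - 3*p^2 - 3*p + 6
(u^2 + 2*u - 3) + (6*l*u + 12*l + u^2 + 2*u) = 6*l*u + 12*l + 2*u^2 + 4*u - 3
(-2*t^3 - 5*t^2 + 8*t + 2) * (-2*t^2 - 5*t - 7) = 4*t^5 + 20*t^4 + 23*t^3 - 9*t^2 - 66*t - 14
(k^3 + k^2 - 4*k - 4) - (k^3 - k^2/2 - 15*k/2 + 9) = 3*k^2/2 + 7*k/2 - 13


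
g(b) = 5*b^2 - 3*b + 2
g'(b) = 10*b - 3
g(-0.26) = 3.12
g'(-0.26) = -5.60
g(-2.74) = 47.76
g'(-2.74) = -30.40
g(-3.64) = 79.17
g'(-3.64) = -39.40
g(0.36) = 1.57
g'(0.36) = 0.60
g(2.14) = 18.48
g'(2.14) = 18.40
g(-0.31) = 3.41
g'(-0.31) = -6.10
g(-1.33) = 14.83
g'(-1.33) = -16.30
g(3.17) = 42.73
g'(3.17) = 28.70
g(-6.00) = 200.00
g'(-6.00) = -63.00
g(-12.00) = 758.00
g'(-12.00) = -123.00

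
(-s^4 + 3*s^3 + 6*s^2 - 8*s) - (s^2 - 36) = -s^4 + 3*s^3 + 5*s^2 - 8*s + 36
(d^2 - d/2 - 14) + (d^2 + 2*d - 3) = 2*d^2 + 3*d/2 - 17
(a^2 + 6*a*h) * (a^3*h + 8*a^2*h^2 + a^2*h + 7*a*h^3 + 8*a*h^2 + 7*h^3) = a^5*h + 14*a^4*h^2 + a^4*h + 55*a^3*h^3 + 14*a^3*h^2 + 42*a^2*h^4 + 55*a^2*h^3 + 42*a*h^4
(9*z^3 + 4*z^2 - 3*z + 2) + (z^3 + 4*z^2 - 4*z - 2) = 10*z^3 + 8*z^2 - 7*z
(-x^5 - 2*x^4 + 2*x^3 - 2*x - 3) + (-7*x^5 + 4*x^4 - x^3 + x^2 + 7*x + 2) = -8*x^5 + 2*x^4 + x^3 + x^2 + 5*x - 1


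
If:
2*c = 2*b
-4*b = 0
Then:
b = 0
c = 0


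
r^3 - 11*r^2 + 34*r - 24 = (r - 6)*(r - 4)*(r - 1)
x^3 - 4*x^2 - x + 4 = (x - 4)*(x - 1)*(x + 1)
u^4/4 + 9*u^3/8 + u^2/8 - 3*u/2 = u*(u/4 + 1)*(u - 1)*(u + 3/2)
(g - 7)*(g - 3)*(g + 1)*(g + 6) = g^4 - 3*g^3 - 43*g^2 + 87*g + 126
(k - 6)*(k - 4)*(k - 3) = k^3 - 13*k^2 + 54*k - 72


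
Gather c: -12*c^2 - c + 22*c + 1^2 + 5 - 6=-12*c^2 + 21*c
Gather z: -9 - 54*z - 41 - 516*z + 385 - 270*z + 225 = 560 - 840*z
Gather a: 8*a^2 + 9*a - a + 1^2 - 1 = 8*a^2 + 8*a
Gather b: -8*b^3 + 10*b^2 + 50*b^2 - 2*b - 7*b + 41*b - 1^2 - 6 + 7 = -8*b^3 + 60*b^2 + 32*b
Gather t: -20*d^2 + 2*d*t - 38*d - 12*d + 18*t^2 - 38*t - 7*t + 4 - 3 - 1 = -20*d^2 - 50*d + 18*t^2 + t*(2*d - 45)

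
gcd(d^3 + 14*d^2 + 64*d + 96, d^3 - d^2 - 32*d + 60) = d + 6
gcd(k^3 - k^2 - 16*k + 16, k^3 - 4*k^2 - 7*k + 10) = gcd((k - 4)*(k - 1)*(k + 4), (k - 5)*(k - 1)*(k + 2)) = k - 1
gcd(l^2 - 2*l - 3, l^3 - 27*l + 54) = l - 3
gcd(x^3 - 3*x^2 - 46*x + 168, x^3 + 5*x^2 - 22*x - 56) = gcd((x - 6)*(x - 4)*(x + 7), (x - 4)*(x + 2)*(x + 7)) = x^2 + 3*x - 28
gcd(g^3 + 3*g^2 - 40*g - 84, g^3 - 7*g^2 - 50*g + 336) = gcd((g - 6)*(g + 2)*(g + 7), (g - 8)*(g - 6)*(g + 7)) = g^2 + g - 42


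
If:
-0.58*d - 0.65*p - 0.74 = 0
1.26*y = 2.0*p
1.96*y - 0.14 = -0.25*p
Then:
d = -1.32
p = 0.04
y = 0.07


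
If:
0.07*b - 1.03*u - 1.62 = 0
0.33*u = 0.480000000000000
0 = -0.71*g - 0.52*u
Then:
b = 44.55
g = -1.07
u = 1.45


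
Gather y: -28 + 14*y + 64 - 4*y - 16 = 10*y + 20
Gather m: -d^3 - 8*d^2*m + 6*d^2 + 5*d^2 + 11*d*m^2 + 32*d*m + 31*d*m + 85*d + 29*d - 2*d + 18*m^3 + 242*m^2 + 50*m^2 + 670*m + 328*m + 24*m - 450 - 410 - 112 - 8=-d^3 + 11*d^2 + 112*d + 18*m^3 + m^2*(11*d + 292) + m*(-8*d^2 + 63*d + 1022) - 980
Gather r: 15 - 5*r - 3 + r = 12 - 4*r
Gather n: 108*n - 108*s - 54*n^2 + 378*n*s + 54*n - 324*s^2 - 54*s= -54*n^2 + n*(378*s + 162) - 324*s^2 - 162*s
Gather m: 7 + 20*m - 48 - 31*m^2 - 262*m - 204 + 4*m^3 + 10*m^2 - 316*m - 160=4*m^3 - 21*m^2 - 558*m - 405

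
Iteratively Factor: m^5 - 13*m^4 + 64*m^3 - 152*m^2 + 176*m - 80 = (m - 2)*(m^4 - 11*m^3 + 42*m^2 - 68*m + 40) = (m - 2)^2*(m^3 - 9*m^2 + 24*m - 20) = (m - 2)^3*(m^2 - 7*m + 10) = (m - 5)*(m - 2)^3*(m - 2)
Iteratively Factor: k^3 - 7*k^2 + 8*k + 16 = (k - 4)*(k^2 - 3*k - 4) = (k - 4)*(k + 1)*(k - 4)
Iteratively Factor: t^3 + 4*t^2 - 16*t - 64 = (t - 4)*(t^2 + 8*t + 16) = (t - 4)*(t + 4)*(t + 4)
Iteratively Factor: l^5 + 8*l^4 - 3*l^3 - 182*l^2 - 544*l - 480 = (l + 3)*(l^4 + 5*l^3 - 18*l^2 - 128*l - 160) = (l - 5)*(l + 3)*(l^3 + 10*l^2 + 32*l + 32) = (l - 5)*(l + 2)*(l + 3)*(l^2 + 8*l + 16) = (l - 5)*(l + 2)*(l + 3)*(l + 4)*(l + 4)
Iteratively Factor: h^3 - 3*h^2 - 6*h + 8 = (h - 1)*(h^2 - 2*h - 8) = (h - 4)*(h - 1)*(h + 2)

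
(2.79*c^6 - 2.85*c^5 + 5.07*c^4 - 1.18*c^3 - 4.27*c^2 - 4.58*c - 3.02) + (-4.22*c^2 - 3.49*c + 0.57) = 2.79*c^6 - 2.85*c^5 + 5.07*c^4 - 1.18*c^3 - 8.49*c^2 - 8.07*c - 2.45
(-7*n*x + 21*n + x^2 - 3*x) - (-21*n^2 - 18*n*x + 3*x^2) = 21*n^2 + 11*n*x + 21*n - 2*x^2 - 3*x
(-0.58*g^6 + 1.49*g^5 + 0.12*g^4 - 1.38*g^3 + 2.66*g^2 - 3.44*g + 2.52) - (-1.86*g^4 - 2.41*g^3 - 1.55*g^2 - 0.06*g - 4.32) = -0.58*g^6 + 1.49*g^5 + 1.98*g^4 + 1.03*g^3 + 4.21*g^2 - 3.38*g + 6.84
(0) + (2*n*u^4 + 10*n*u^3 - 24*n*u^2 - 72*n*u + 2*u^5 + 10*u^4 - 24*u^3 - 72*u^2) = 2*n*u^4 + 10*n*u^3 - 24*n*u^2 - 72*n*u + 2*u^5 + 10*u^4 - 24*u^3 - 72*u^2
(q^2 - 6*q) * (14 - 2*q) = -2*q^3 + 26*q^2 - 84*q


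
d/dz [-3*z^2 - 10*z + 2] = -6*z - 10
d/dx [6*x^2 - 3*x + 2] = 12*x - 3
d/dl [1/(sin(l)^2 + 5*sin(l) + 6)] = -(2*sin(l) + 5)*cos(l)/(sin(l)^2 + 5*sin(l) + 6)^2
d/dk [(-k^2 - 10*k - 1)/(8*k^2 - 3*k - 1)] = (83*k^2 + 18*k + 7)/(64*k^4 - 48*k^3 - 7*k^2 + 6*k + 1)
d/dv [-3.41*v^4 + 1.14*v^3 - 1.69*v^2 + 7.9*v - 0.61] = -13.64*v^3 + 3.42*v^2 - 3.38*v + 7.9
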